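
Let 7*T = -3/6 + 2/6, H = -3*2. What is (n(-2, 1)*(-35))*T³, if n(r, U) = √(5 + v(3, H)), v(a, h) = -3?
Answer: 5*√2/10584 ≈ 0.00066809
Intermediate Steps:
H = -6
T = -1/42 (T = (-3/6 + 2/6)/7 = (-3*⅙ + 2*(⅙))/7 = (-½ + ⅓)/7 = (⅐)*(-⅙) = -1/42 ≈ -0.023810)
n(r, U) = √2 (n(r, U) = √(5 - 3) = √2)
(n(-2, 1)*(-35))*T³ = (√2*(-35))*(-1/42)³ = -35*√2*(-1/74088) = 5*√2/10584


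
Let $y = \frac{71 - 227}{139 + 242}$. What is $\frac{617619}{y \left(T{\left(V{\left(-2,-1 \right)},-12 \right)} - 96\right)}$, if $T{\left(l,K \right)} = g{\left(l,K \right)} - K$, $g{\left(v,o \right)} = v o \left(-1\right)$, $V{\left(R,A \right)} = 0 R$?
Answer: $\frac{26145871}{1456} \approx 17957.0$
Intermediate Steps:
$V{\left(R,A \right)} = 0$
$g{\left(v,o \right)} = - o v$ ($g{\left(v,o \right)} = o v \left(-1\right) = - o v$)
$T{\left(l,K \right)} = - K - K l$ ($T{\left(l,K \right)} = - K l - K = - K - K l$)
$y = - \frac{52}{127}$ ($y = - \frac{156}{381} = \left(-156\right) \frac{1}{381} = - \frac{52}{127} \approx -0.40945$)
$\frac{617619}{y \left(T{\left(V{\left(-2,-1 \right)},-12 \right)} - 96\right)} = \frac{617619}{\left(- \frac{52}{127}\right) \left(- 12 \left(-1 - 0\right) - 96\right)} = \frac{617619}{\left(- \frac{52}{127}\right) \left(- 12 \left(-1 + 0\right) - 96\right)} = \frac{617619}{\left(- \frac{52}{127}\right) \left(\left(-12\right) \left(-1\right) - 96\right)} = \frac{617619}{\left(- \frac{52}{127}\right) \left(12 - 96\right)} = \frac{617619}{\left(- \frac{52}{127}\right) \left(-84\right)} = \frac{617619}{\frac{4368}{127}} = 617619 \cdot \frac{127}{4368} = \frac{26145871}{1456}$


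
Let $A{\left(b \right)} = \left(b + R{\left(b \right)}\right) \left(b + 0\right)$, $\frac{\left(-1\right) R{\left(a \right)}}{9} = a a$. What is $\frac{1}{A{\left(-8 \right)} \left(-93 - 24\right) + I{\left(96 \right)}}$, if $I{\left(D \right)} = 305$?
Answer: $- \frac{1}{546319} \approx -1.8304 \cdot 10^{-6}$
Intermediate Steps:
$R{\left(a \right)} = - 9 a^{2}$ ($R{\left(a \right)} = - 9 a a = - 9 a^{2}$)
$A{\left(b \right)} = b \left(b - 9 b^{2}\right)$ ($A{\left(b \right)} = \left(b - 9 b^{2}\right) \left(b + 0\right) = \left(b - 9 b^{2}\right) b = b \left(b - 9 b^{2}\right)$)
$\frac{1}{A{\left(-8 \right)} \left(-93 - 24\right) + I{\left(96 \right)}} = \frac{1}{\left(-8\right)^{2} \left(1 - -72\right) \left(-93 - 24\right) + 305} = \frac{1}{64 \left(1 + 72\right) \left(-117\right) + 305} = \frac{1}{64 \cdot 73 \left(-117\right) + 305} = \frac{1}{4672 \left(-117\right) + 305} = \frac{1}{-546624 + 305} = \frac{1}{-546319} = - \frac{1}{546319}$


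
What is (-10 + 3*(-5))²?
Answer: 625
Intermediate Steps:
(-10 + 3*(-5))² = (-10 - 15)² = (-25)² = 625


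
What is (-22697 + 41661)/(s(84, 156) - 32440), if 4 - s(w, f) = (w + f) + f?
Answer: -4741/8208 ≈ -0.57761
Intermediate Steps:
s(w, f) = 4 - w - 2*f (s(w, f) = 4 - ((w + f) + f) = 4 - ((f + w) + f) = 4 - (w + 2*f) = 4 + (-w - 2*f) = 4 - w - 2*f)
(-22697 + 41661)/(s(84, 156) - 32440) = (-22697 + 41661)/((4 - 1*84 - 2*156) - 32440) = 18964/((4 - 84 - 312) - 32440) = 18964/(-392 - 32440) = 18964/(-32832) = 18964*(-1/32832) = -4741/8208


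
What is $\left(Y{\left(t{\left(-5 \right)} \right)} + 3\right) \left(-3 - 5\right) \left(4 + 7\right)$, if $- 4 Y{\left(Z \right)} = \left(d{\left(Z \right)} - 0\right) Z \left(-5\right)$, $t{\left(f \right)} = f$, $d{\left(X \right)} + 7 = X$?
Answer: $-6864$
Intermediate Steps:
$d{\left(X \right)} = -7 + X$
$Y{\left(Z \right)} = \frac{5 Z \left(-7 + Z\right)}{4}$ ($Y{\left(Z \right)} = - \frac{\left(\left(-7 + Z\right) - 0\right) Z \left(-5\right)}{4} = - \frac{\left(\left(-7 + Z\right) + 0\right) Z \left(-5\right)}{4} = - \frac{\left(-7 + Z\right) Z \left(-5\right)}{4} = - \frac{Z \left(-7 + Z\right) \left(-5\right)}{4} = - \frac{\left(-5\right) Z \left(-7 + Z\right)}{4} = \frac{5 Z \left(-7 + Z\right)}{4}$)
$\left(Y{\left(t{\left(-5 \right)} \right)} + 3\right) \left(-3 - 5\right) \left(4 + 7\right) = \left(\frac{5}{4} \left(-5\right) \left(-7 - 5\right) + 3\right) \left(-3 - 5\right) \left(4 + 7\right) = \left(\frac{5}{4} \left(-5\right) \left(-12\right) + 3\right) \left(\left(-8\right) 11\right) = \left(75 + 3\right) \left(-88\right) = 78 \left(-88\right) = -6864$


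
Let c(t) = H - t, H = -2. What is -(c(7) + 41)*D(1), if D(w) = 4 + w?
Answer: -160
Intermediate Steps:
c(t) = -2 - t
-(c(7) + 41)*D(1) = -((-2 - 1*7) + 41)*(4 + 1) = -((-2 - 7) + 41)*5 = -(-9 + 41)*5 = -32*5 = -1*160 = -160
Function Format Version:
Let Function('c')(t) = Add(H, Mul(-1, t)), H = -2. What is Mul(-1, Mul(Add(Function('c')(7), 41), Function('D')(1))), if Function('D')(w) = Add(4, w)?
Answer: -160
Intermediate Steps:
Function('c')(t) = Add(-2, Mul(-1, t))
Mul(-1, Mul(Add(Function('c')(7), 41), Function('D')(1))) = Mul(-1, Mul(Add(Add(-2, Mul(-1, 7)), 41), Add(4, 1))) = Mul(-1, Mul(Add(Add(-2, -7), 41), 5)) = Mul(-1, Mul(Add(-9, 41), 5)) = Mul(-1, Mul(32, 5)) = Mul(-1, 160) = -160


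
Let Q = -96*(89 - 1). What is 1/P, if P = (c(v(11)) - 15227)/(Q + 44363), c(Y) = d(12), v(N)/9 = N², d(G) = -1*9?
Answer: -35915/15236 ≈ -2.3572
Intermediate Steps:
d(G) = -9
v(N) = 9*N²
Q = -8448 (Q = -96*88 = -8448)
c(Y) = -9
P = -15236/35915 (P = (-9 - 15227)/(-8448 + 44363) = -15236/35915 ≈ -0.42422)
1/P = 1/(-15236/35915) = -35915/15236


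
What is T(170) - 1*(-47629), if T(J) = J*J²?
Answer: 4960629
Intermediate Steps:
T(J) = J³
T(170) - 1*(-47629) = 170³ - 1*(-47629) = 4913000 + 47629 = 4960629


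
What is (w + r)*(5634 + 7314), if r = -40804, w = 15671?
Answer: -325422084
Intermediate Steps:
(w + r)*(5634 + 7314) = (15671 - 40804)*(5634 + 7314) = -25133*12948 = -325422084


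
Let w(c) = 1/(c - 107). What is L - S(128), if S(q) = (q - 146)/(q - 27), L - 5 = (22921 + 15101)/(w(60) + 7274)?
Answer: 119764035/11509859 ≈ 10.405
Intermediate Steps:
w(c) = 1/(-107 + c)
L = 1165473/113959 (L = 5 + (22921 + 15101)/(1/(-107 + 60) + 7274) = 5 + 38022/(1/(-47) + 7274) = 5 + 38022/(-1/47 + 7274) = 5 + 38022/(341877/47) = 5 + 38022*(47/341877) = 5 + 595678/113959 = 1165473/113959 ≈ 10.227)
S(q) = (-146 + q)/(-27 + q)
L - S(128) = 1165473/113959 - (-146 + 128)/(-27 + 128) = 1165473/113959 - (-18)/101 = 1165473/113959 - 1*(-18/101) = 1165473/113959 + 18/101 = 119764035/11509859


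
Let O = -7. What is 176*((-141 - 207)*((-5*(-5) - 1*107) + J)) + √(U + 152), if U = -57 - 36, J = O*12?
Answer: 10167168 + √59 ≈ 1.0167e+7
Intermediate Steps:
J = -84 (J = -7*12 = -84)
U = -93
176*((-141 - 207)*((-5*(-5) - 1*107) + J)) + √(U + 152) = 176*((-141 - 207)*((-5*(-5) - 1*107) - 84)) + √(-93 + 152) = 176*(-348*((25 - 107) - 84)) + √59 = 176*(-348*(-82 - 84)) + √59 = 176*(-348*(-166)) + √59 = 176*57768 + √59 = 10167168 + √59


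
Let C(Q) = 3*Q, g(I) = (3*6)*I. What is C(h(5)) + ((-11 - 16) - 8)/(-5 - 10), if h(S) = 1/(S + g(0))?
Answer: 44/15 ≈ 2.9333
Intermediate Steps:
g(I) = 18*I
h(S) = 1/S (h(S) = 1/(S + 18*0) = 1/(S + 0) = 1/S)
C(h(5)) + ((-11 - 16) - 8)/(-5 - 10) = 3/5 + ((-11 - 16) - 8)/(-5 - 10) = 3*(⅕) + (-27 - 8)/(-15) = ⅗ - 1/15*(-35) = ⅗ + 7/3 = 44/15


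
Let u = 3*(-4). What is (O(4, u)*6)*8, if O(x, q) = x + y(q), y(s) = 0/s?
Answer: 192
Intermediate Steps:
y(s) = 0
u = -12
O(x, q) = x (O(x, q) = x + 0 = x)
(O(4, u)*6)*8 = (4*6)*8 = 24*8 = 192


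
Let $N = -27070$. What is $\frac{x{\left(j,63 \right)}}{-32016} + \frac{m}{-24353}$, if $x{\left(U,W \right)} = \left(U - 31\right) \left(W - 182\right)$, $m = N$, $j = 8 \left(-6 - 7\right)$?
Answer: $\frac{158480725}{259895216} \approx 0.60979$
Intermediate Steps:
$j = -104$ ($j = 8 \left(-13\right) = -104$)
$m = -27070$
$x{\left(U,W \right)} = \left(-182 + W\right) \left(-31 + U\right)$ ($x{\left(U,W \right)} = \left(-31 + U\right) \left(-182 + W\right) = \left(-182 + W\right) \left(-31 + U\right)$)
$\frac{x{\left(j,63 \right)}}{-32016} + \frac{m}{-24353} = \frac{5642 - -18928 - 1953 - 6552}{-32016} - \frac{27070}{-24353} = \left(5642 + 18928 - 1953 - 6552\right) \left(- \frac{1}{32016}\right) - - \frac{27070}{24353} = 16065 \left(- \frac{1}{32016}\right) + \frac{27070}{24353} = - \frac{5355}{10672} + \frac{27070}{24353} = \frac{158480725}{259895216}$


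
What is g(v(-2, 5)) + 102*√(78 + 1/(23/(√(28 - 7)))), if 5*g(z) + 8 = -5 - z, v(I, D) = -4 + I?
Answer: -7/5 + 102*√(41262 + 23*√21)/23 ≈ 900.59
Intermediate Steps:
g(z) = -13/5 - z/5 (g(z) = -8/5 + (-5 - z)/5 = -8/5 + (-1 - z/5) = -13/5 - z/5)
g(v(-2, 5)) + 102*√(78 + 1/(23/(√(28 - 7)))) = (-13/5 - (-4 - 2)/5) + 102*√(78 + 1/(23/(√(28 - 7)))) = (-13/5 - ⅕*(-6)) + 102*√(78 + 1/(23/(√21))) = (-13/5 + 6/5) + 102*√(78 + 1/(23*(√21/21))) = -7/5 + 102*√(78 + 1/(23*√21/21)) = -7/5 + 102*√(78 + √21/23)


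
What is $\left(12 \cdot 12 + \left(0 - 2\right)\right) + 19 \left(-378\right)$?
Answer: $-7040$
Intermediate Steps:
$\left(12 \cdot 12 + \left(0 - 2\right)\right) + 19 \left(-378\right) = \left(144 - 2\right) - 7182 = 142 - 7182 = -7040$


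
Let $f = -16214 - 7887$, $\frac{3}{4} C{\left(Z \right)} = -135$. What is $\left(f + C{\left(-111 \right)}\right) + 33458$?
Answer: $9177$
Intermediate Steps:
$C{\left(Z \right)} = -180$ ($C{\left(Z \right)} = \frac{4}{3} \left(-135\right) = -180$)
$f = -24101$ ($f = -16214 - 7887 = -24101$)
$\left(f + C{\left(-111 \right)}\right) + 33458 = \left(-24101 - 180\right) + 33458 = -24281 + 33458 = 9177$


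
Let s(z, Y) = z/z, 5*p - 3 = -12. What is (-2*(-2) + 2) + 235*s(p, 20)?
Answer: 241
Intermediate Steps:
p = -9/5 (p = ⅗ + (⅕)*(-12) = ⅗ - 12/5 = -9/5 ≈ -1.8000)
s(z, Y) = 1
(-2*(-2) + 2) + 235*s(p, 20) = (-2*(-2) + 2) + 235*1 = (4 + 2) + 235 = 6 + 235 = 241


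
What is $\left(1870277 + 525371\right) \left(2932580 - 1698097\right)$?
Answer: $2957386729984$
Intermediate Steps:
$\left(1870277 + 525371\right) \left(2932580 - 1698097\right) = 2395648 \cdot 1234483 = 2957386729984$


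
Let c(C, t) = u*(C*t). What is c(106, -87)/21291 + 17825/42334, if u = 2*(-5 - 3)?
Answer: 2208659481/300444398 ≈ 7.3513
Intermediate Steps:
u = -16 (u = 2*(-8) = -16)
c(C, t) = -16*C*t
c(106, -87)/21291 + 17825/42334 = -16*106*(-87)/21291 + 17825/42334 = 147552*(1/21291) + 17825*(1/42334) = 49184/7097 + 17825/42334 = 2208659481/300444398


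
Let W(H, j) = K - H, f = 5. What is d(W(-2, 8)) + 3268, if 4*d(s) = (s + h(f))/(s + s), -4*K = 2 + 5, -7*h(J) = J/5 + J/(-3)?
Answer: 549053/168 ≈ 3268.2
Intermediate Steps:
h(J) = 2*J/105 (h(J) = -(J/5 + J/(-3))/7 = -(J*(1/5) + J*(-1/3))/7 = -(J/5 - J/3)/7 = -(-2)*J/105 = 2*J/105)
K = -7/4 (K = -(2 + 5)/4 = -1/4*7 = -7/4 ≈ -1.7500)
W(H, j) = -7/4 - H
d(s) = (2/21 + s)/(8*s) (d(s) = ((s + (2/105)*5)/(s + s))/4 = ((s + 2/21)/((2*s)))/4 = ((2/21 + s)*(1/(2*s)))/4 = ((2/21 + s)/(2*s))/4 = (2/21 + s)/(8*s))
d(W(-2, 8)) + 3268 = (2 + 21*(-7/4 - 1*(-2)))/(168*(-7/4 - 1*(-2))) + 3268 = (2 + 21*(-7/4 + 2))/(168*(-7/4 + 2)) + 3268 = (2 + 21*(1/4))/(168*(1/4)) + 3268 = (1/168)*4*(2 + 21/4) + 3268 = (1/168)*4*(29/4) + 3268 = 29/168 + 3268 = 549053/168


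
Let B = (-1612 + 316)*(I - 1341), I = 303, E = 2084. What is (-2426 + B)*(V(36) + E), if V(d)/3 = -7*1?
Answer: 2770241786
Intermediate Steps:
B = 1345248 (B = (-1612 + 316)*(303 - 1341) = -1296*(-1038) = 1345248)
V(d) = -21 (V(d) = 3*(-7*1) = 3*(-7) = -21)
(-2426 + B)*(V(36) + E) = (-2426 + 1345248)*(-21 + 2084) = 1342822*2063 = 2770241786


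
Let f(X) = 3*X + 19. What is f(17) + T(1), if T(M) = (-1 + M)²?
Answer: 70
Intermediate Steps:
f(X) = 19 + 3*X
f(17) + T(1) = (19 + 3*17) + (-1 + 1)² = (19 + 51) + 0² = 70 + 0 = 70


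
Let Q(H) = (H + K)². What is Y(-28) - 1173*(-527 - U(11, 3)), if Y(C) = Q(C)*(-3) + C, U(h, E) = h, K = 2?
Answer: 629018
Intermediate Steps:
Q(H) = (2 + H)² (Q(H) = (H + 2)² = (2 + H)²)
Y(C) = C - 3*(2 + C)² (Y(C) = (2 + C)²*(-3) + C = -3*(2 + C)² + C = C - 3*(2 + C)²)
Y(-28) - 1173*(-527 - U(11, 3)) = (-28 - 3*(2 - 28)²) - 1173*(-527 - 1*11) = (-28 - 3*(-26)²) - 1173*(-527 - 11) = (-28 - 3*676) - 1173*(-538) = (-28 - 2028) + 631074 = -2056 + 631074 = 629018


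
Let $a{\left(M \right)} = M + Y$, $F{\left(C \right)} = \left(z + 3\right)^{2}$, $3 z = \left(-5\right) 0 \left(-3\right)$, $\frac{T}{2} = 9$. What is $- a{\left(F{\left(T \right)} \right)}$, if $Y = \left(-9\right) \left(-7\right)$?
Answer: $-72$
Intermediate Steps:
$T = 18$ ($T = 2 \cdot 9 = 18$)
$z = 0$ ($z = \frac{\left(-5\right) 0 \left(-3\right)}{3} = \frac{0 \left(-3\right)}{3} = \frac{1}{3} \cdot 0 = 0$)
$Y = 63$
$F{\left(C \right)} = 9$ ($F{\left(C \right)} = \left(0 + 3\right)^{2} = 3^{2} = 9$)
$a{\left(M \right)} = 63 + M$ ($a{\left(M \right)} = M + 63 = 63 + M$)
$- a{\left(F{\left(T \right)} \right)} = - (63 + 9) = \left(-1\right) 72 = -72$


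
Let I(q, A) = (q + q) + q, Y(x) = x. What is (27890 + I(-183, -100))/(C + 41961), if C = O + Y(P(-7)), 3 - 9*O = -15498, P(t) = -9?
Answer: 82023/131023 ≈ 0.62602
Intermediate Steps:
O = 5167/3 (O = ⅓ - ⅑*(-15498) = ⅓ + 1722 = 5167/3 ≈ 1722.3)
I(q, A) = 3*q (I(q, A) = 2*q + q = 3*q)
C = 5140/3 (C = 5167/3 - 9 = 5140/3 ≈ 1713.3)
(27890 + I(-183, -100))/(C + 41961) = (27890 + 3*(-183))/(5140/3 + 41961) = (27890 - 549)/(131023/3) = 27341*(3/131023) = 82023/131023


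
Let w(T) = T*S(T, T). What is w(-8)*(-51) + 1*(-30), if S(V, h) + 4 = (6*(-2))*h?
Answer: 37506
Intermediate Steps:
S(V, h) = -4 - 12*h (S(V, h) = -4 + (6*(-2))*h = -4 - 12*h)
w(T) = T*(-4 - 12*T)
w(-8)*(-51) + 1*(-30) = -4*(-8)*(1 + 3*(-8))*(-51) + 1*(-30) = -4*(-8)*(1 - 24)*(-51) - 30 = -4*(-8)*(-23)*(-51) - 30 = -736*(-51) - 30 = 37536 - 30 = 37506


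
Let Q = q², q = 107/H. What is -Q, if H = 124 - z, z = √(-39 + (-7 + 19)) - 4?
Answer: -11449/(128 - 3*I*√3)² ≈ -0.69535 - 0.056548*I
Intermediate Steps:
z = -4 + 3*I*√3 (z = √(-39 + 12) - 4 = √(-27) - 4 = 3*I*√3 - 4 = -4 + 3*I*√3 ≈ -4.0 + 5.1962*I)
H = 128 - 3*I*√3 (H = 124 - (-4 + 3*I*√3) = 124 + (4 - 3*I*√3) = 128 - 3*I*√3 ≈ 128.0 - 5.1962*I)
q = 107/(128 - 3*I*√3) ≈ 0.83456 + 0.033879*I
Q = (13696/16411 + 321*I*√3/16411)² ≈ 0.69535 + 0.056548*I
-Q = -11449/(128 - 3*I*√3)²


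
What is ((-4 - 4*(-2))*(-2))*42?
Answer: -336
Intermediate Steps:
((-4 - 4*(-2))*(-2))*42 = ((-4 + 8)*(-2))*42 = (4*(-2))*42 = -8*42 = -336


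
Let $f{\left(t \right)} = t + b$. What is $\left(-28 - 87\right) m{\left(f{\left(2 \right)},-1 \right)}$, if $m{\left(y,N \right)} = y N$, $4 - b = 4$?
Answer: $230$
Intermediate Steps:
$b = 0$ ($b = 4 - 4 = 0$)
$f{\left(t \right)} = t$ ($f{\left(t \right)} = t + 0 = t$)
$m{\left(y,N \right)} = N y$
$\left(-28 - 87\right) m{\left(f{\left(2 \right)},-1 \right)} = \left(-28 - 87\right) \left(\left(-1\right) 2\right) = \left(-115\right) \left(-2\right) = 230$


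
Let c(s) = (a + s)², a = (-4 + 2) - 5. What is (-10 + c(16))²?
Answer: 5041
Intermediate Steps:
a = -7 (a = -2 - 5 = -7)
c(s) = (-7 + s)²
(-10 + c(16))² = (-10 + (-7 + 16)²)² = (-10 + 9²)² = (-10 + 81)² = 71² = 5041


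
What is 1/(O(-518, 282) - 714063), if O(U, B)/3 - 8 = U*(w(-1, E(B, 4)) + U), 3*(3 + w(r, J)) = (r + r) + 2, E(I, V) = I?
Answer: 1/95595 ≈ 1.0461e-5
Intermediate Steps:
w(r, J) = -7/3 + 2*r/3 (w(r, J) = -3 + ((r + r) + 2)/3 = -3 + (2*r + 2)/3 = -3 + (2 + 2*r)/3 = -3 + (⅔ + 2*r/3) = -7/3 + 2*r/3)
O(U, B) = 24 + 3*U*(-3 + U) (O(U, B) = 24 + 3*(U*((-7/3 + (⅔)*(-1)) + U)) = 24 + 3*(U*((-7/3 - ⅔) + U)) = 24 + 3*(U*(-3 + U)) = 24 + 3*U*(-3 + U))
1/(O(-518, 282) - 714063) = 1/((24 - 9*(-518) + 3*(-518)²) - 714063) = 1/((24 + 4662 + 3*268324) - 714063) = 1/((24 + 4662 + 804972) - 714063) = 1/(809658 - 714063) = 1/95595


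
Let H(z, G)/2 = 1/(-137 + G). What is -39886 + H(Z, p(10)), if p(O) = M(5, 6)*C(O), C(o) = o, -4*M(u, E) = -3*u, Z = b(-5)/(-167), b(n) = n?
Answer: -7937318/199 ≈ -39886.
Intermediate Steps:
Z = 5/167 (Z = -5/(-167) = -5*(-1/167) = 5/167 ≈ 0.029940)
M(u, E) = 3*u/4 (M(u, E) = -(-3)*u/4 = 3*u/4)
p(O) = 15*O/4 (p(O) = ((¾)*5)*O = 15*O/4)
H(z, G) = 2/(-137 + G)
-39886 + H(Z, p(10)) = -39886 + 2/(-137 + (15/4)*10) = -39886 + 2/(-137 + 75/2) = -39886 + 2/(-199/2) = -39886 + 2*(-2/199) = -39886 - 4/199 = -7937318/199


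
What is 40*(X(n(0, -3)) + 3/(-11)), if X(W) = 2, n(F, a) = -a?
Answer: 760/11 ≈ 69.091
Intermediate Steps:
40*(X(n(0, -3)) + 3/(-11)) = 40*(2 + 3/(-11)) = 40*(2 + 3*(-1/11)) = 40*(2 - 3/11) = 40*(19/11) = 760/11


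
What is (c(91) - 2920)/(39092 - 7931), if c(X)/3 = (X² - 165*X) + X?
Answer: -22849/31161 ≈ -0.73326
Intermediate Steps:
c(X) = -492*X + 3*X² (c(X) = 3*((X² - 165*X) + X) = 3*(X² - 164*X) = -492*X + 3*X²)
(c(91) - 2920)/(39092 - 7931) = (3*91*(-164 + 91) - 2920)/(39092 - 7931) = (3*91*(-73) - 2920)/31161 = (-19929 - 2920)*(1/31161) = -22849*1/31161 = -22849/31161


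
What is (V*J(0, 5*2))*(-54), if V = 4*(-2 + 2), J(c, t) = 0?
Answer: 0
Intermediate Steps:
V = 0 (V = 4*0 = 0)
(V*J(0, 5*2))*(-54) = (0*0)*(-54) = 0*(-54) = 0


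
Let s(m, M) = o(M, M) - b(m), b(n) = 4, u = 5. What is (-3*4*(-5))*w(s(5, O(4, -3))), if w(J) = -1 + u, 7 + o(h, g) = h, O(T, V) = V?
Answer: 240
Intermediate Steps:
o(h, g) = -7 + h
s(m, M) = -11 + M (s(m, M) = (-7 + M) - 1*4 = (-7 + M) - 4 = -11 + M)
w(J) = 4 (w(J) = -1 + 5 = 4)
(-3*4*(-5))*w(s(5, O(4, -3))) = (-3*4*(-5))*4 = -12*(-5)*4 = 60*4 = 240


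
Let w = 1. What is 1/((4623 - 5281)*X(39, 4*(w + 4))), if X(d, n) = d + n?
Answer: -1/38822 ≈ -2.5759e-5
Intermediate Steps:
1/((4623 - 5281)*X(39, 4*(w + 4))) = 1/((4623 - 5281)*(39 + 4*(1 + 4))) = 1/((-658)*(39 + 4*5)) = -1/(658*(39 + 20)) = -1/658/59 = -1/658*1/59 = -1/38822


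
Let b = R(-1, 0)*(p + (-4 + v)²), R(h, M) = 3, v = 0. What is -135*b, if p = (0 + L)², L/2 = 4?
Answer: -32400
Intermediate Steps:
L = 8 (L = 2*4 = 8)
p = 64 (p = (0 + 8)² = 8² = 64)
b = 240 (b = 3*(64 + (-4 + 0)²) = 3*(64 + (-4)²) = 3*(64 + 16) = 3*80 = 240)
-135*b = -135*240 = -32400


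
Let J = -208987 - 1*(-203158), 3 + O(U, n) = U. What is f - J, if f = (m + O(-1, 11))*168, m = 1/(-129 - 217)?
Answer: 892077/173 ≈ 5156.5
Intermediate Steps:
O(U, n) = -3 + U
J = -5829 (J = -208987 + 203158 = -5829)
m = -1/346 (m = 1/(-346) = -1/346 ≈ -0.0028902)
f = -116340/173 (f = (-1/346 + (-3 - 1))*168 = (-1/346 - 4)*168 = -1385/346*168 = -116340/173 ≈ -672.49)
f - J = -116340/173 - 1*(-5829) = -116340/173 + 5829 = 892077/173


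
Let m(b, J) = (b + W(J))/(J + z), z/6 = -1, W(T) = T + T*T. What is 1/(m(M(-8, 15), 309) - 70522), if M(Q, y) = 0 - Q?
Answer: -303/21272368 ≈ -1.4244e-5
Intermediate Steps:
W(T) = T + T²
z = -6 (z = 6*(-1) = -6)
M(Q, y) = -Q
m(b, J) = (b + J*(1 + J))/(-6 + J) (m(b, J) = (b + J*(1 + J))/(J - 6) = (b + J*(1 + J))/(-6 + J))
1/(m(M(-8, 15), 309) - 70522) = 1/((-1*(-8) + 309*(1 + 309))/(-6 + 309) - 70522) = 1/((8 + 309*310)/303 - 70522) = 1/((8 + 95790)/303 - 70522) = 1/((1/303)*95798 - 70522) = 1/(95798/303 - 70522) = 1/(-21272368/303) = -303/21272368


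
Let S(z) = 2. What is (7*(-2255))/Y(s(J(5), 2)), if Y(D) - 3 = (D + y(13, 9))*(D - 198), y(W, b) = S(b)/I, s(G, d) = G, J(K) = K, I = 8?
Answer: 63140/4041 ≈ 15.625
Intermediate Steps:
y(W, b) = ¼ (y(W, b) = 2/8 = 2*(⅛) = ¼)
Y(D) = 3 + (-198 + D)*(¼ + D) (Y(D) = 3 + (D + ¼)*(D - 198) = 3 + (¼ + D)*(-198 + D) = 3 + (-198 + D)*(¼ + D))
(7*(-2255))/Y(s(J(5), 2)) = (7*(-2255))/(-93/2 + 5² - 791/4*5) = -15785/(-93/2 + 25 - 3955/4) = -15785/(-4041/4) = -15785*(-4/4041) = 63140/4041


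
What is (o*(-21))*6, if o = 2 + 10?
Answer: -1512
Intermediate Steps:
o = 12
(o*(-21))*6 = (12*(-21))*6 = -252*6 = -1512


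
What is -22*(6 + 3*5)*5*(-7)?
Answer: 16170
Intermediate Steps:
-22*(6 + 3*5)*5*(-7) = -22*(6 + 15)*5*(-7) = -462*5*(-7) = -22*105*(-7) = -2310*(-7) = 16170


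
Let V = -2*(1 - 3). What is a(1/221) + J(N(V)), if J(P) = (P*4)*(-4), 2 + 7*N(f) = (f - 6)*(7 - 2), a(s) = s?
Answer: 42439/1547 ≈ 27.433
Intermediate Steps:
V = 4 (V = -2*(-2) = 4)
N(f) = -32/7 + 5*f/7 (N(f) = -2/7 + ((f - 6)*(7 - 2))/7 = -2/7 + ((-6 + f)*5)/7 = -2/7 + (-30 + 5*f)/7 = -2/7 + (-30/7 + 5*f/7) = -32/7 + 5*f/7)
J(P) = -16*P (J(P) = (4*P)*(-4) = -16*P)
a(1/221) + J(N(V)) = 1/221 - 16*(-32/7 + (5/7)*4) = 1/221 - 16*(-32/7 + 20/7) = 1/221 - 16*(-12/7) = 1/221 + 192/7 = 42439/1547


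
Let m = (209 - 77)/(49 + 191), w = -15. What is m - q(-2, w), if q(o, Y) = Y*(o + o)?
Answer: -1189/20 ≈ -59.450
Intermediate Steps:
m = 11/20 (m = 132/240 = 132*(1/240) = 11/20 ≈ 0.55000)
q(o, Y) = 2*Y*o (q(o, Y) = Y*(2*o) = 2*Y*o)
m - q(-2, w) = 11/20 - 2*(-15)*(-2) = 11/20 - 1*60 = 11/20 - 60 = -1189/20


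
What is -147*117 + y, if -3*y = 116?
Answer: -51713/3 ≈ -17238.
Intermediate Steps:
y = -116/3 (y = -⅓*116 = -116/3 ≈ -38.667)
-147*117 + y = -147*117 - 116/3 = -17199 - 116/3 = -51713/3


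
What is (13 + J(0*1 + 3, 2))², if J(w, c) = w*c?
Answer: 361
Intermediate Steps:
J(w, c) = c*w
(13 + J(0*1 + 3, 2))² = (13 + 2*(0*1 + 3))² = (13 + 2*(0 + 3))² = (13 + 2*3)² = (13 + 6)² = 19² = 361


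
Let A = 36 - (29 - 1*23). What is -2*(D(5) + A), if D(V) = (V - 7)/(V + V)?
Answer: -298/5 ≈ -59.600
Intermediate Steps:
D(V) = (-7 + V)/(2*V) (D(V) = (-7 + V)/((2*V)) = (-7 + V)*(1/(2*V)) = (-7 + V)/(2*V))
A = 30 (A = 36 - (29 - 23) = 36 - 1*6 = 36 - 6 = 30)
-2*(D(5) + A) = -2*((½)*(-7 + 5)/5 + 30) = -2*((½)*(⅕)*(-2) + 30) = -2*(-⅕ + 30) = -2*149/5 = -298/5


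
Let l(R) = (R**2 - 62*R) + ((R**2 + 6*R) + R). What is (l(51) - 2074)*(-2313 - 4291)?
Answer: -2133092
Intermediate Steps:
l(R) = -55*R + 2*R**2 (l(R) = (R**2 - 62*R) + (R**2 + 7*R) = -55*R + 2*R**2)
(l(51) - 2074)*(-2313 - 4291) = (51*(-55 + 2*51) - 2074)*(-2313 - 4291) = (51*(-55 + 102) - 2074)*(-6604) = (51*47 - 2074)*(-6604) = (2397 - 2074)*(-6604) = 323*(-6604) = -2133092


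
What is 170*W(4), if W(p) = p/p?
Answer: 170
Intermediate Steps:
W(p) = 1
170*W(4) = 170*1 = 170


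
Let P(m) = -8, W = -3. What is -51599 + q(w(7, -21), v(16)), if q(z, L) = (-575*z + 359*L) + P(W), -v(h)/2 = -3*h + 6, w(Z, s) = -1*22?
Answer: -8801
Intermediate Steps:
w(Z, s) = -22
v(h) = -12 + 6*h (v(h) = -2*(-3*h + 6) = -2*(6 - 3*h) = -12 + 6*h)
q(z, L) = -8 - 575*z + 359*L (q(z, L) = (-575*z + 359*L) - 8 = -8 - 575*z + 359*L)
-51599 + q(w(7, -21), v(16)) = -51599 + (-8 - 575*(-22) + 359*(-12 + 6*16)) = -51599 + (-8 + 12650 + 359*(-12 + 96)) = -51599 + (-8 + 12650 + 359*84) = -51599 + (-8 + 12650 + 30156) = -51599 + 42798 = -8801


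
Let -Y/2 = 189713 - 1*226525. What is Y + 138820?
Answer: 212444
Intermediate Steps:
Y = 73624 (Y = -2*(189713 - 1*226525) = -2*(189713 - 226525) = -2*(-36812) = 73624)
Y + 138820 = 73624 + 138820 = 212444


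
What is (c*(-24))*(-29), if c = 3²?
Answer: 6264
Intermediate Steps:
c = 9
(c*(-24))*(-29) = (9*(-24))*(-29) = -216*(-29) = 6264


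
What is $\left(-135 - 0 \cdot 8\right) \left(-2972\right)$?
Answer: $401220$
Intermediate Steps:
$\left(-135 - 0 \cdot 8\right) \left(-2972\right) = \left(-135 - 0\right) \left(-2972\right) = \left(-135 + 0\right) \left(-2972\right) = \left(-135\right) \left(-2972\right) = 401220$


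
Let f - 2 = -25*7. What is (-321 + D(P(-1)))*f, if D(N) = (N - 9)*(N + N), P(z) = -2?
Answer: 47921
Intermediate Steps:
f = -173 (f = 2 - 25*7 = 2 - 175 = -173)
D(N) = 2*N*(-9 + N) (D(N) = (-9 + N)*(2*N) = 2*N*(-9 + N))
(-321 + D(P(-1)))*f = (-321 + 2*(-2)*(-9 - 2))*(-173) = (-321 + 2*(-2)*(-11))*(-173) = (-321 + 44)*(-173) = -277*(-173) = 47921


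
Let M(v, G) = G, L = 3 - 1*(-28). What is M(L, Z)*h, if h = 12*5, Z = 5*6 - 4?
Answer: 1560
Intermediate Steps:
L = 31 (L = 3 + 28 = 31)
Z = 26 (Z = 30 - 4 = 26)
h = 60
M(L, Z)*h = 26*60 = 1560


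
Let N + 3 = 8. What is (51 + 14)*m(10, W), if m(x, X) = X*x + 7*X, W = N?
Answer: 5525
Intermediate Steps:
N = 5 (N = -3 + 8 = 5)
W = 5
m(x, X) = 7*X + X*x
(51 + 14)*m(10, W) = (51 + 14)*(5*(7 + 10)) = 65*(5*17) = 65*85 = 5525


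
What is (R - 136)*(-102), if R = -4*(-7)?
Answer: 11016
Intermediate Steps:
R = 28
(R - 136)*(-102) = (28 - 136)*(-102) = -108*(-102) = 11016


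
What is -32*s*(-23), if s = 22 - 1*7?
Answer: 11040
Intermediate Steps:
s = 15 (s = 22 - 7 = 15)
-32*s*(-23) = -32*15*(-23) = -480*(-23) = 11040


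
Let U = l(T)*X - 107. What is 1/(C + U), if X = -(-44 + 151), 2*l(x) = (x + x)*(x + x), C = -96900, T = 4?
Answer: -1/100431 ≈ -9.9571e-6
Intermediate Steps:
l(x) = 2*x² (l(x) = ((x + x)*(x + x))/2 = ((2*x)*(2*x))/2 = (4*x²)/2 = 2*x²)
X = -107 (X = -1*107 = -107)
U = -3531 (U = (2*4²)*(-107) - 107 = (2*16)*(-107) - 107 = 32*(-107) - 107 = -3424 - 107 = -3531)
1/(C + U) = 1/(-96900 - 3531) = 1/(-100431) = -1/100431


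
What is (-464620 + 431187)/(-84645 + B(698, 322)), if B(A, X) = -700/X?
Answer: 768959/1946885 ≈ 0.39497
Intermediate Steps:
(-464620 + 431187)/(-84645 + B(698, 322)) = (-464620 + 431187)/(-84645 - 700/322) = -33433/(-84645 - 700*1/322) = -33433/(-84645 - 50/23) = -33433/(-1946885/23) = -33433*(-23/1946885) = 768959/1946885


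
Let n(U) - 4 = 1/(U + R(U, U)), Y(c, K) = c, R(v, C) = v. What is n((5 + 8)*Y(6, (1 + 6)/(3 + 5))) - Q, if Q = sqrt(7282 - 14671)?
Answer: 625/156 - 3*I*sqrt(821) ≈ 4.0064 - 85.959*I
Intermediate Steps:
Q = 3*I*sqrt(821) (Q = sqrt(-7389) = 3*I*sqrt(821) ≈ 85.959*I)
n(U) = 4 + 1/(2*U) (n(U) = 4 + 1/(U + U) = 4 + 1/(2*U))
n((5 + 8)*Y(6, (1 + 6)/(3 + 5))) - Q = (4 + 1/(2*(((5 + 8)*6)))) - 3*I*sqrt(821) = (4 + 1/(2*((13*6)))) - 3*I*sqrt(821) = (4 + (1/2)/78) - 3*I*sqrt(821) = (4 + (1/2)*(1/78)) - 3*I*sqrt(821) = (4 + 1/156) - 3*I*sqrt(821) = 625/156 - 3*I*sqrt(821)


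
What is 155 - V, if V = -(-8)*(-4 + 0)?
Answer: 187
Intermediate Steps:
V = -32 (V = -(-8)*(-4) = -4*8 = -32)
155 - V = 155 - 1*(-32) = 155 + 32 = 187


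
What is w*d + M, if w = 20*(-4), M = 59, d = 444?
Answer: -35461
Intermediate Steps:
w = -80
w*d + M = -80*444 + 59 = -35520 + 59 = -35461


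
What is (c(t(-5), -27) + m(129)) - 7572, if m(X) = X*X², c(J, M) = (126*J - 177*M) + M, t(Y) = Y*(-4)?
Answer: 2146389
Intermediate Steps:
t(Y) = -4*Y
c(J, M) = -176*M + 126*J (c(J, M) = (-177*M + 126*J) + M = -176*M + 126*J)
m(X) = X³
(c(t(-5), -27) + m(129)) - 7572 = ((-176*(-27) + 126*(-4*(-5))) + 129³) - 7572 = ((4752 + 126*20) + 2146689) - 7572 = ((4752 + 2520) + 2146689) - 7572 = (7272 + 2146689) - 7572 = 2153961 - 7572 = 2146389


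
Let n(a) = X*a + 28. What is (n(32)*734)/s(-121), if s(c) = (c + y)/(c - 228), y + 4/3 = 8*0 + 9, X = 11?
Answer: 14601462/17 ≈ 8.5891e+5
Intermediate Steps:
n(a) = 28 + 11*a (n(a) = 11*a + 28 = 28 + 11*a)
y = 23/3 (y = -4/3 + (8*0 + 9) = -4/3 + (0 + 9) = -4/3 + 9 = 23/3 ≈ 7.6667)
s(c) = (23/3 + c)/(-228 + c) (s(c) = (c + 23/3)/(c - 228) = (23/3 + c)/(-228 + c))
(n(32)*734)/s(-121) = ((28 + 11*32)*734)/(((23/3 - 121)/(-228 - 121))) = ((28 + 352)*734)/((-340/3/(-349))) = (380*734)/((-1/349*(-340/3))) = 278920/(340/1047) = 278920*(1047/340) = 14601462/17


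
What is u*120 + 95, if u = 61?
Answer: 7415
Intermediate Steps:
u*120 + 95 = 61*120 + 95 = 7320 + 95 = 7415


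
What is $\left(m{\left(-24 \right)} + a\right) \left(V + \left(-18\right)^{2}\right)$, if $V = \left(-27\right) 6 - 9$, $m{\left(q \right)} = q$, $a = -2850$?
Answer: $-439722$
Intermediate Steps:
$V = -171$ ($V = -162 - 9 = -171$)
$\left(m{\left(-24 \right)} + a\right) \left(V + \left(-18\right)^{2}\right) = \left(-24 - 2850\right) \left(-171 + \left(-18\right)^{2}\right) = - 2874 \left(-171 + 324\right) = \left(-2874\right) 153 = -439722$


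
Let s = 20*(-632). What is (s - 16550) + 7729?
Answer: -21461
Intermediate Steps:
s = -12640
(s - 16550) + 7729 = (-12640 - 16550) + 7729 = -29190 + 7729 = -21461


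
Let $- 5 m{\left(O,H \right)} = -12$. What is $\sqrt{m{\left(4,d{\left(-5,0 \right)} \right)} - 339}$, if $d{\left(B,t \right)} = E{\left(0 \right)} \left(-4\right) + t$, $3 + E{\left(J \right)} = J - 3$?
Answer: $\frac{3 i \sqrt{935}}{5} \approx 18.347 i$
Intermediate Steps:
$E{\left(J \right)} = -6 + J$ ($E{\left(J \right)} = -3 + \left(J - 3\right) = -3 + \left(-3 + J\right) = -6 + J$)
$d{\left(B,t \right)} = 24 + t$ ($d{\left(B,t \right)} = \left(-6 + 0\right) \left(-4\right) + t = \left(-6\right) \left(-4\right) + t = 24 + t$)
$m{\left(O,H \right)} = \frac{12}{5}$ ($m{\left(O,H \right)} = \left(- \frac{1}{5}\right) \left(-12\right) = \frac{12}{5}$)
$\sqrt{m{\left(4,d{\left(-5,0 \right)} \right)} - 339} = \sqrt{\frac{12}{5} - 339} = \sqrt{- \frac{1683}{5}} = \frac{3 i \sqrt{935}}{5}$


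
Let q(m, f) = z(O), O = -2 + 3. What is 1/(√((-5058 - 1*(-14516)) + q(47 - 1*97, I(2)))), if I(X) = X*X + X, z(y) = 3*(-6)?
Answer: √590/2360 ≈ 0.010292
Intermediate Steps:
O = 1
z(y) = -18
I(X) = X + X² (I(X) = X² + X = X + X²)
q(m, f) = -18
1/(√((-5058 - 1*(-14516)) + q(47 - 1*97, I(2)))) = 1/(√((-5058 - 1*(-14516)) - 18)) = 1/(√((-5058 + 14516) - 18)) = 1/(√(9458 - 18)) = 1/(√9440) = 1/(4*√590) = √590/2360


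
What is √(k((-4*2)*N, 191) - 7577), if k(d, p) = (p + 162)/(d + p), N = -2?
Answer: I*√36065978/69 ≈ 87.036*I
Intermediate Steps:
k(d, p) = (162 + p)/(d + p)
√(k((-4*2)*N, 191) - 7577) = √((162 + 191)/(-4*2*(-2) + 191) - 7577) = √(353/(-8*(-2) + 191) - 7577) = √(353/(16 + 191) - 7577) = √(353/207 - 7577) = √(-1568086/207) = I*√36065978/69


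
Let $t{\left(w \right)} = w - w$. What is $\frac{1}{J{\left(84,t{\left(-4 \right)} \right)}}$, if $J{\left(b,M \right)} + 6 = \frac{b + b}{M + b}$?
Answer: $- \frac{1}{4} \approx -0.25$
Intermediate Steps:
$t{\left(w \right)} = 0$
$J{\left(b,M \right)} = -6 + \frac{2 b}{M + b}$ ($J{\left(b,M \right)} = -6 + \frac{b + b}{M + b} = -6 + \frac{2 b}{M + b}$)
$\frac{1}{J{\left(84,t{\left(-4 \right)} \right)}} = \frac{1}{2 \frac{1}{0 + 84} \left(\left(-3\right) 0 - 168\right)} = \frac{1}{2 \cdot \frac{1}{84} \left(0 - 168\right)} = \frac{1}{2 \cdot \frac{1}{84} \left(-168\right)} = \frac{1}{-4} = - \frac{1}{4}$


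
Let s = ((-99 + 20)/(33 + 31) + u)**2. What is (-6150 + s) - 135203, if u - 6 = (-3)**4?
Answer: -548852767/4096 ≈ -1.3400e+5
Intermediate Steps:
u = 87 (u = 6 + (-3)**4 = 6 + 81 = 87)
s = 30129121/4096 (s = ((-99 + 20)/(33 + 31) + 87)**2 = (-79/64 + 87)**2 = (5489/64)**2 = 30129121/4096 ≈ 7355.7)
(-6150 + s) - 135203 = (-6150 + 30129121/4096) - 135203 = 4938721/4096 - 135203 = -548852767/4096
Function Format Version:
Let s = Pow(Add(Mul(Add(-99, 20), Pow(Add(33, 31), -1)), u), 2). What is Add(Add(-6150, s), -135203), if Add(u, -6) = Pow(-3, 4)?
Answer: Rational(-548852767, 4096) ≈ -1.3400e+5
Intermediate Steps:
u = 87 (u = Add(6, Pow(-3, 4)) = Add(6, 81) = 87)
s = Rational(30129121, 4096) (s = Pow(Add(Mul(Add(-99, 20), Pow(Add(33, 31), -1)), 87), 2) = Pow(Add(Mul(-79, Pow(64, -1)), 87), 2) = Pow(Add(Mul(-79, Rational(1, 64)), 87), 2) = Pow(Add(Rational(-79, 64), 87), 2) = Pow(Rational(5489, 64), 2) = Rational(30129121, 4096) ≈ 7355.7)
Add(Add(-6150, s), -135203) = Add(Add(-6150, Rational(30129121, 4096)), -135203) = Add(Rational(4938721, 4096), -135203) = Rational(-548852767, 4096)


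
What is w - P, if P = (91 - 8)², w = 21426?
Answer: 14537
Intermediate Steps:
P = 6889 (P = 83² = 6889)
w - P = 21426 - 1*6889 = 21426 - 6889 = 14537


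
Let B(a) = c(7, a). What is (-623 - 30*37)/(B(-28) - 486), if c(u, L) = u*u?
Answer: 1733/437 ≈ 3.9657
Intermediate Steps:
c(u, L) = u**2
B(a) = 49 (B(a) = 7**2 = 49)
(-623 - 30*37)/(B(-28) - 486) = (-623 - 30*37)/(49 - 486) = (-623 - 1110)/(-437) = -1733*(-1/437) = 1733/437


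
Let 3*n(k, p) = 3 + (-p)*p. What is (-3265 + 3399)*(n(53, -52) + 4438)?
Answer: 1422142/3 ≈ 4.7405e+5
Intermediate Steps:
n(k, p) = 1 - p**2/3 (n(k, p) = (3 + (-p)*p)/3 = (3 - p**2)/3 = 1 - p**2/3)
(-3265 + 3399)*(n(53, -52) + 4438) = (-3265 + 3399)*((1 - 1/3*(-52)**2) + 4438) = 134*((1 - 1/3*2704) + 4438) = 134*((1 - 2704/3) + 4438) = 134*(-2701/3 + 4438) = 134*(10613/3) = 1422142/3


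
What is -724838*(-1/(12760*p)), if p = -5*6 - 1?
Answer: -362419/197780 ≈ -1.8324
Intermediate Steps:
p = -31 (p = -30 - 1 = -31)
-724838*(-1/(12760*p)) = -724838/((-5*29*88)*(-31)) = -724838/(-145*88*(-31)) = -724838/((-12760*(-31))) = -724838/395560 = -724838*1/395560 = -362419/197780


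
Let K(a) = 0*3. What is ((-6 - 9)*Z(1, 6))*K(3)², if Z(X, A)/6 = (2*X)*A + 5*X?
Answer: 0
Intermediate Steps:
Z(X, A) = 30*X + 12*A*X (Z(X, A) = 6*((2*X)*A + 5*X) = 6*(2*A*X + 5*X) = 6*(5*X + 2*A*X) = 30*X + 12*A*X)
K(a) = 0
((-6 - 9)*Z(1, 6))*K(3)² = ((-6 - 9)*(6*1*(5 + 2*6)))*0² = -90*(5 + 12)*0 = -90*17*0 = -15*102*0 = -1530*0 = 0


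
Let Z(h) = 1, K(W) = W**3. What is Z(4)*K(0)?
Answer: 0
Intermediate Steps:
Z(4)*K(0) = 1*0**3 = 1*0 = 0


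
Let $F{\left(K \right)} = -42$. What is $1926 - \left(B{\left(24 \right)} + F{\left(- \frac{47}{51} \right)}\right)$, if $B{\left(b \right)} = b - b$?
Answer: $1968$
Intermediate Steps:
$B{\left(b \right)} = 0$
$1926 - \left(B{\left(24 \right)} + F{\left(- \frac{47}{51} \right)}\right) = 1926 - \left(0 - 42\right) = 1926 - -42 = 1926 + 42 = 1968$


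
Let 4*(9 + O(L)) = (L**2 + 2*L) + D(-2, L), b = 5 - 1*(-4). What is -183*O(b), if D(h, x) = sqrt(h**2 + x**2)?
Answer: -11529/4 - 183*sqrt(85)/4 ≈ -3304.0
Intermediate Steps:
b = 9 (b = 5 + 4 = 9)
O(L) = -9 + L/2 + L**2/4 + sqrt(4 + L**2)/4 (O(L) = -9 + ((L**2 + 2*L) + sqrt((-2)**2 + L**2))/4 = -9 + ((L**2 + 2*L) + sqrt(4 + L**2))/4 = -9 + (L**2 + sqrt(4 + L**2) + 2*L)/4 = -9 + (L/2 + L**2/4 + sqrt(4 + L**2)/4) = -9 + L/2 + L**2/4 + sqrt(4 + L**2)/4)
-183*O(b) = -183*(-9 + (1/2)*9 + (1/4)*9**2 + sqrt(4 + 9**2)/4) = -183*(-9 + 9/2 + (1/4)*81 + sqrt(4 + 81)/4) = -183*(-9 + 9/2 + 81/4 + sqrt(85)/4) = -183*(63/4 + sqrt(85)/4) = -11529/4 - 183*sqrt(85)/4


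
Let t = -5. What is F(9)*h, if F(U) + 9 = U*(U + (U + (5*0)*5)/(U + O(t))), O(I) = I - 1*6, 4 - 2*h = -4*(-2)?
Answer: -63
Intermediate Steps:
h = -2 (h = 2 - (-2)*(-2) = 2 - 1/2*8 = 2 - 4 = -2)
O(I) = -6 + I (O(I) = I - 6 = -6 + I)
F(U) = -9 + U*(U + U/(-11 + U)) (F(U) = -9 + U*(U + (U + (5*0)*5)/(U + (-6 - 5))) = -9 + U*(U + (U + 0*5)/(U - 11)) = -9 + U*(U + (U + 0)/(-11 + U)) = -9 + U*(U + U/(-11 + U)))
F(9)*h = ((99 + 9**3 - 10*9**2 - 9*9)/(-11 + 9))*(-2) = ((99 + 729 - 10*81 - 81)/(-2))*(-2) = -(99 + 729 - 810 - 81)/2*(-2) = -1/2*(-63)*(-2) = (63/2)*(-2) = -63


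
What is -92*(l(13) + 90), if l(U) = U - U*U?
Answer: 6072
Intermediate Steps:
l(U) = U - U²
-92*(l(13) + 90) = -92*(13*(1 - 1*13) + 90) = -92*(13*(1 - 13) + 90) = -92*(13*(-12) + 90) = -92*(-156 + 90) = -92*(-66) = 6072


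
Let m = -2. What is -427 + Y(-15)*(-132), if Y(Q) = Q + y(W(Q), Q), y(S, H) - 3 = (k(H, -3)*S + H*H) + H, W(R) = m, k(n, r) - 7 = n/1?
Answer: -28675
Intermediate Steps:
k(n, r) = 7 + n (k(n, r) = 7 + n/1 = 7 + n*1 = 7 + n)
W(R) = -2
y(S, H) = 3 + H + H² + S*(7 + H) (y(S, H) = 3 + (((7 + H)*S + H*H) + H) = 3 + ((S*(7 + H) + H²) + H) = 3 + ((H² + S*(7 + H)) + H) = 3 + (H + H² + S*(7 + H)) = 3 + H + H² + S*(7 + H))
Y(Q) = -11 + Q² (Y(Q) = Q + (3 + Q + Q² - 2*(7 + Q)) = Q + (3 + Q + Q² + (-14 - 2*Q)) = Q + (-11 + Q² - Q) = -11 + Q²)
-427 + Y(-15)*(-132) = -427 + (-11 + (-15)²)*(-132) = -427 + (-11 + 225)*(-132) = -427 + 214*(-132) = -427 - 28248 = -28675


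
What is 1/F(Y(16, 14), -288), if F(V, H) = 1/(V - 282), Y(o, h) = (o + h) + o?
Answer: -236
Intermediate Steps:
Y(o, h) = h + 2*o (Y(o, h) = (h + o) + o = h + 2*o)
F(V, H) = 1/(-282 + V)
1/F(Y(16, 14), -288) = 1/(1/(-282 + (14 + 2*16))) = 1/(1/(-282 + (14 + 32))) = 1/(1/(-282 + 46)) = 1/(1/(-236)) = 1/(-1/236) = -236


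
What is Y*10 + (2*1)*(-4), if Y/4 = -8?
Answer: -328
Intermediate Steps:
Y = -32 (Y = 4*(-8) = -32)
Y*10 + (2*1)*(-4) = -32*10 + (2*1)*(-4) = -320 + 2*(-4) = -320 - 8 = -328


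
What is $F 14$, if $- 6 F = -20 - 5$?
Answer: $\frac{175}{3} \approx 58.333$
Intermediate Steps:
$F = \frac{25}{6}$ ($F = - \frac{-20 - 5}{6} = \left(- \frac{1}{6}\right) \left(-25\right) = \frac{25}{6} \approx 4.1667$)
$F 14 = \frac{25}{6} \cdot 14 = \frac{175}{3}$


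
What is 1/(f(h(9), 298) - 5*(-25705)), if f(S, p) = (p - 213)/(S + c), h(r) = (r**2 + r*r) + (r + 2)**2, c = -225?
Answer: 58/7454535 ≈ 7.7805e-6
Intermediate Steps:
h(r) = (2 + r)**2 + 2*r**2 (h(r) = (r**2 + r**2) + (2 + r)**2 = 2*r**2 + (2 + r)**2 = (2 + r)**2 + 2*r**2)
f(S, p) = (-213 + p)/(-225 + S) (f(S, p) = (p - 213)/(S - 225) = (-213 + p)/(-225 + S))
1/(f(h(9), 298) - 5*(-25705)) = 1/((-213 + 298)/(-225 + ((2 + 9)**2 + 2*9**2)) - 5*(-25705)) = 1/(85/(-225 + (11**2 + 2*81)) + 128525) = 1/(85/(-225 + (121 + 162)) + 128525) = 1/(85/(-225 + 283) + 128525) = 1/(85/58 + 128525) = 1/(7454535/58) = 58/7454535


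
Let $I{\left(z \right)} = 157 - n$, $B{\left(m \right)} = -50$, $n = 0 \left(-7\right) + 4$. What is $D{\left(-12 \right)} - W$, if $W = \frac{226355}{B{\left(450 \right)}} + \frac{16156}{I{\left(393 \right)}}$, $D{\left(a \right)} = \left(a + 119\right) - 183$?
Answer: $\frac{6648623}{1530} \approx 4345.5$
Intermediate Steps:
$n = 4$ ($n = 0 + 4 = 4$)
$I{\left(z \right)} = 153$ ($I{\left(z \right)} = 157 - 4 = 153$)
$D{\left(a \right)} = -64 + a$ ($D{\left(a \right)} = \left(119 + a\right) - 183 = -64 + a$)
$W = - \frac{6764903}{1530}$ ($W = \frac{226355}{-50} + \frac{16156}{153} = 226355 \left(- \frac{1}{50}\right) + 16156 \cdot \frac{1}{153} = - \frac{45271}{10} + \frac{16156}{153} = - \frac{6764903}{1530} \approx -4421.5$)
$D{\left(-12 \right)} - W = \left(-64 - 12\right) - - \frac{6764903}{1530} = -76 + \frac{6764903}{1530} = \frac{6648623}{1530}$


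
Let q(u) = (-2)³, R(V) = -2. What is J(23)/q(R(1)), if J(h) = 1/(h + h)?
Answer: -1/368 ≈ -0.0027174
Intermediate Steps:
q(u) = -8
J(h) = 1/(2*h)
J(23)/q(R(1)) = ((½)/23)/(-8) = ((½)*(1/23))*(-⅛) = (1/46)*(-⅛) = -1/368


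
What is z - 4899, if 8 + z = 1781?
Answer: -3126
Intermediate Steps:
z = 1773 (z = -8 + 1781 = 1773)
z - 4899 = 1773 - 4899 = -3126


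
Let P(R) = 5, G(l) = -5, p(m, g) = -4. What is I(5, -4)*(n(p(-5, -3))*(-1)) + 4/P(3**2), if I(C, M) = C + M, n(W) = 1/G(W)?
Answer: 1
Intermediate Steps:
n(W) = -1/5 (n(W) = 1/(-5) = -1/5)
I(5, -4)*(n(p(-5, -3))*(-1)) + 4/P(3**2) = (5 - 4)*(-1/5*(-1)) + 4/5 = 1*(1/5) + 4*(1/5) = 1/5 + 4/5 = 1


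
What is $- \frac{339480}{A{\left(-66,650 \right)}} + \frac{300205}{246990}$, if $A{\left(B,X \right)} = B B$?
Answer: $- \frac{458558179}{5977158} \approx -76.718$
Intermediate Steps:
$A{\left(B,X \right)} = B^{2}$
$- \frac{339480}{A{\left(-66,650 \right)}} + \frac{300205}{246990} = - \frac{339480}{\left(-66\right)^{2}} + \frac{300205}{246990} = - \frac{339480}{4356} + 300205 \cdot \frac{1}{246990} = \left(-339480\right) \frac{1}{4356} + \frac{60041}{49398} = - \frac{9430}{121} + \frac{60041}{49398} = - \frac{458558179}{5977158}$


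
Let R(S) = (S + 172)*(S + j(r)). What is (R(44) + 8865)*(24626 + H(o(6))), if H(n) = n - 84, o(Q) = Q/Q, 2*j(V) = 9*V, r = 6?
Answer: 593965143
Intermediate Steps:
j(V) = 9*V/2 (j(V) = (9*V)/2 = 9*V/2)
o(Q) = 1
R(S) = (27 + S)*(172 + S) (R(S) = (S + 172)*(S + (9/2)*6) = (172 + S)*(S + 27) = (172 + S)*(27 + S) = (27 + S)*(172 + S))
H(n) = -84 + n
(R(44) + 8865)*(24626 + H(o(6))) = ((4644 + 44² + 199*44) + 8865)*(24626 + (-84 + 1)) = ((4644 + 1936 + 8756) + 8865)*(24626 - 83) = (15336 + 8865)*24543 = 24201*24543 = 593965143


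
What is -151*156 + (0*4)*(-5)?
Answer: -23556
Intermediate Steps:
-151*156 + (0*4)*(-5) = -23556 + 0*(-5) = -23556 + 0 = -23556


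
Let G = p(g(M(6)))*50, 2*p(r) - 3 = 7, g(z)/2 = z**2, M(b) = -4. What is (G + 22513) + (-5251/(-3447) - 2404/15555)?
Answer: 406860620524/17872695 ≈ 22764.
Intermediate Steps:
g(z) = 2*z**2
p(r) = 5 (p(r) = 3/2 + (1/2)*7 = 3/2 + 7/2 = 5)
G = 250 (G = 5*50 = 250)
(G + 22513) + (-5251/(-3447) - 2404/15555) = (250 + 22513) + (-5251/(-3447) - 2404/15555) = 22763 + (-5251*(-1/3447) - 2404*1/15555) = 22763 + (5251/3447 - 2404/15555) = 22763 + 24464239/17872695 = 406860620524/17872695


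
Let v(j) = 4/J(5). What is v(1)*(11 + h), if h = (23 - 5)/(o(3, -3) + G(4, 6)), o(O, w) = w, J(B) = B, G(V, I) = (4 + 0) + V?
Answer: 292/25 ≈ 11.680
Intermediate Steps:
G(V, I) = 4 + V
v(j) = ⅘ (v(j) = 4/5 = 4*(⅕) = ⅘)
h = 18/5 (h = (23 - 5)/(-3 + (4 + 4)) = 18/(-3 + 8) = 18/5 ≈ 3.6000)
v(1)*(11 + h) = 4*(11 + 18/5)/5 = (⅘)*(73/5) = 292/25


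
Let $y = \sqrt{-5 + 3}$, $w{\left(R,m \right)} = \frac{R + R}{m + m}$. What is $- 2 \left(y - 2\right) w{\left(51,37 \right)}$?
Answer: $\frac{204}{37} - \frac{102 i \sqrt{2}}{37} \approx 5.5135 - 3.8986 i$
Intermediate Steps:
$w{\left(R,m \right)} = \frac{R}{m}$ ($w{\left(R,m \right)} = \frac{2 R}{2 m} = 2 R \frac{1}{2 m} = \frac{R}{m}$)
$y = i \sqrt{2}$ ($y = \sqrt{-2} = i \sqrt{2} \approx 1.4142 i$)
$- 2 \left(y - 2\right) w{\left(51,37 \right)} = - 2 \left(i \sqrt{2} - 2\right) \frac{51}{37} = - 2 \left(-2 + i \sqrt{2}\right) 51 \cdot \frac{1}{37} = \left(4 - 2 i \sqrt{2}\right) \frac{51}{37} = \frac{204}{37} - \frac{102 i \sqrt{2}}{37}$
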